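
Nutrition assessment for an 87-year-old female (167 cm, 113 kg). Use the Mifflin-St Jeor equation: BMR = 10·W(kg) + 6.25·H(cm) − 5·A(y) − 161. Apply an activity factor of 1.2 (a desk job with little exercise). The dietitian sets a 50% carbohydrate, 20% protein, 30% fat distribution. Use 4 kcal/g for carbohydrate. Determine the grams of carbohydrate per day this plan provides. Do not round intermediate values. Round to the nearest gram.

237 g/day

Mifflin-St Jeor (female): BMR = 10(113) + 6.25(167) − 5(87) − 161 = 1130 + 1043.75 − 435 − 161 = 1577.75 kcal/day.
TEE = 1577.75 × 1.2 = 1893.3 kcal/day.
Carbohydrate energy = 50% × 1893.3 = 946.65 kcal.
Carbohydrate = 946.65 ÷ 4 kcal/g = 236.6625 g.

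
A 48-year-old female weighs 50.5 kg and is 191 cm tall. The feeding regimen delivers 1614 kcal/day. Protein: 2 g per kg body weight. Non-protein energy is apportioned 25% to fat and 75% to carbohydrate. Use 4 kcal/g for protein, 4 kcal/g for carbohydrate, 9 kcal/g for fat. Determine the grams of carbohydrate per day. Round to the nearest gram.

Protein = 2 × 50.5 = 101 g → 101 × 4 = 404 kcal.
Non-protein calories = 1614 − 404 = 1210 kcal.
Fat: 25% × 1210 = 302.5 kcal; carbohydrate: 907.5 kcal.
Carbohydrate: 907.5 kcal ÷ 4 kcal/g = 226.875 g.

227 g/day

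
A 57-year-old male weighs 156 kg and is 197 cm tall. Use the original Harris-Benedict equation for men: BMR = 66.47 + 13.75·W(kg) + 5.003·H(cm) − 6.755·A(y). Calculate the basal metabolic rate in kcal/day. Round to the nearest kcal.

2812 kcal/day

Harris-Benedict: BMR = 66.47 + 13.75(156) + 5.003(197) − 6.755(57) = 2812.026 kcal/day.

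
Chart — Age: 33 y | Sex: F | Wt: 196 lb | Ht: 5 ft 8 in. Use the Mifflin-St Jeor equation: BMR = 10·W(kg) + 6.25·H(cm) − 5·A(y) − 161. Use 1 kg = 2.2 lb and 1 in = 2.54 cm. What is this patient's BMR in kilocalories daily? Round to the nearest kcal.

1644 kilocalories daily

Convert to metric: weight = 196 ÷ 2.2 = 89.0909 kg; height = (5×12 + 8) × 2.54 = 68 × 2.54 = 172.72 cm.
Mifflin-St Jeor (female): BMR = 10(89.0909) + 6.25(172.72) − 5(33) − 161 = 890.9091 + 1079.5 − 165 − 161 = 1644.4091 kcal/day.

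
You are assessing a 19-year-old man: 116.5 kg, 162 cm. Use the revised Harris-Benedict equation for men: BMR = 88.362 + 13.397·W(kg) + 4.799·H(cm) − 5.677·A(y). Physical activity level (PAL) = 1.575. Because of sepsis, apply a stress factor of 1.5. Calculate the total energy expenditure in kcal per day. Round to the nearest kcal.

5478 kcal per day

Harris-Benedict: BMR = 88.362 + 13.397(116.5) + 4.799(162) − 5.677(19) = 2318.6875 kcal/day.
TEE = BMR × activity factor = 2318.6875 × 1.575 = 3651.9328 kcal/day.
Apply stress factor: 3651.9328 × 1.5 = 5477.8992 kcal/day.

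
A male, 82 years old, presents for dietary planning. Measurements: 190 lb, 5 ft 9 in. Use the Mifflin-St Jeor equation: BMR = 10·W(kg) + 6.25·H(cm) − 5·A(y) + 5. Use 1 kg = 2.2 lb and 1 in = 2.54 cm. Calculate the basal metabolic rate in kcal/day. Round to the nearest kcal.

1554 kcal/day

Convert to metric: weight = 190 ÷ 2.2 = 86.3636 kg; height = (5×12 + 9) × 2.54 = 69 × 2.54 = 175.26 cm.
Mifflin-St Jeor (male): BMR = 10(86.3636) + 6.25(175.26) − 5(82) + 5 = 863.6364 + 1095.375 − 410 + 5 = 1554.0114 kcal/day.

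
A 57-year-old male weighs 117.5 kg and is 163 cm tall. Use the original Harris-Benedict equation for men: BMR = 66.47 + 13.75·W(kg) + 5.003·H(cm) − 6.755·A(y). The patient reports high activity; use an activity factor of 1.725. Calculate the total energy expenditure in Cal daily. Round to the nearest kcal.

Harris-Benedict: BMR = 66.47 + 13.75(117.5) + 5.003(163) − 6.755(57) = 2112.549 kcal/day.
TEE = BMR × activity factor = 2112.549 × 1.725 = 3644.147 kcal/day.

3644 Cal daily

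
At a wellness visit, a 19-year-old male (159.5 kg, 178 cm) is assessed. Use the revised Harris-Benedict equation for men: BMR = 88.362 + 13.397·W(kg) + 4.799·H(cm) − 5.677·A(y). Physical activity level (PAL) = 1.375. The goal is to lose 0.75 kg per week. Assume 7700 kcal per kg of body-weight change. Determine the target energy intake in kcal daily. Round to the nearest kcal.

Harris-Benedict: BMR = 88.362 + 13.397(159.5) + 4.799(178) − 5.677(19) = 2971.5425 kcal/day.
TEE = 2971.5425 × 1.375 = 4085.8709 kcal/day.
Required daily deficit = 0.75 × 7700 ÷ 7 = 825 kcal/day.
Target intake = 4085.8709 − 825 = 3260.8709 kcal/day.

3261 kcal daily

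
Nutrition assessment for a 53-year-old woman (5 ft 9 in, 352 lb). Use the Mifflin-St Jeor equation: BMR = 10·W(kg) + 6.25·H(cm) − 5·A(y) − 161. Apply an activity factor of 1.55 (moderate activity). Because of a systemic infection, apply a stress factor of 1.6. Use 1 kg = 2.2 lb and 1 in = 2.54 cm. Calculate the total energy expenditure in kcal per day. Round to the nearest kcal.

5628 kcal per day

Convert to metric: weight = 352 ÷ 2.2 = 160 kg; height = (5×12 + 9) × 2.54 = 69 × 2.54 = 175.26 cm.
Mifflin-St Jeor (female): BMR = 10(160) + 6.25(175.26) − 5(53) − 161 = 1600 + 1095.375 − 265 − 161 = 2269.375 kcal/day.
TEE = BMR × activity factor = 2269.375 × 1.55 = 3517.5313 kcal/day.
Apply stress factor: 3517.5313 × 1.6 = 5628.05 kcal/day.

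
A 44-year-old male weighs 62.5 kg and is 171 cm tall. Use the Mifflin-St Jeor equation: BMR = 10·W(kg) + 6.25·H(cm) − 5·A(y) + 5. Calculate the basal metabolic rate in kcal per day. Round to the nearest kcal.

Mifflin-St Jeor (male): BMR = 10(62.5) + 6.25(171) − 5(44) + 5 = 625 + 1068.75 − 220 + 5 = 1478.75 kcal/day.

1479 kcal per day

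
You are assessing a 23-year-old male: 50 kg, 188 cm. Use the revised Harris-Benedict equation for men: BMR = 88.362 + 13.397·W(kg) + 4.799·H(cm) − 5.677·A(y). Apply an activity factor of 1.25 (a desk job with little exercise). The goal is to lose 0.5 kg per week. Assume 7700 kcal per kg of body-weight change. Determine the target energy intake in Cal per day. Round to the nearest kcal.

1362 Cal per day

Harris-Benedict: BMR = 88.362 + 13.397(50) + 4.799(188) − 5.677(23) = 1529.853 kcal/day.
TEE = 1529.853 × 1.25 = 1912.3163 kcal/day.
Required daily deficit = 0.5 × 7700 ÷ 7 = 550 kcal/day.
Target intake = 1912.3163 − 550 = 1362.3163 kcal/day.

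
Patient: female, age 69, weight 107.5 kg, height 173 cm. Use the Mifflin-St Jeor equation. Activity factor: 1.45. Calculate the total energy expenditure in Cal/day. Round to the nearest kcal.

Mifflin-St Jeor (female): BMR = 10(107.5) + 6.25(173) − 5(69) − 161 = 1075 + 1081.25 − 345 − 161 = 1650.25 kcal/day.
TEE = BMR × activity factor = 1650.25 × 1.45 = 2392.8625 kcal/day.

2393 Cal/day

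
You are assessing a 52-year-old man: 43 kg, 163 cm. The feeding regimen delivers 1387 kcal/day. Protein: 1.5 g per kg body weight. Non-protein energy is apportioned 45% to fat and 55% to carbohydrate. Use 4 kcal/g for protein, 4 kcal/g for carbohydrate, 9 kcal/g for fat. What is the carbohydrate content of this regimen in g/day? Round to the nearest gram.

Protein = 1.5 × 43 = 64.5 g → 64.5 × 4 = 258 kcal.
Non-protein calories = 1387 − 258 = 1129 kcal.
Fat: 45% × 1129 = 508.05 kcal; carbohydrate: 620.95 kcal.
Carbohydrate: 620.95 kcal ÷ 4 kcal/g = 155.2375 g.

155 g/day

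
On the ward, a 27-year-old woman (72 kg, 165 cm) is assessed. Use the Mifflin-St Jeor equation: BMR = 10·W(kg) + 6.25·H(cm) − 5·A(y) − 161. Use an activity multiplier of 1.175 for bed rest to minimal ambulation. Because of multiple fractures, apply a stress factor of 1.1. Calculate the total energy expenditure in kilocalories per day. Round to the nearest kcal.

1881 kilocalories per day

Mifflin-St Jeor (female): BMR = 10(72) + 6.25(165) − 5(27) − 161 = 720 + 1031.25 − 135 − 161 = 1455.25 kcal/day.
TEE = BMR × activity factor = 1455.25 × 1.175 = 1709.9188 kcal/day.
Apply stress factor: 1709.9188 × 1.1 = 1880.9106 kcal/day.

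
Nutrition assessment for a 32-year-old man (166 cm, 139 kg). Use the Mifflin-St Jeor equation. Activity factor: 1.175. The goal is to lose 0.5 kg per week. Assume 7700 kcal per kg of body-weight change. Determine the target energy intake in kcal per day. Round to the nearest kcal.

Mifflin-St Jeor (male): BMR = 10(139) + 6.25(166) − 5(32) + 5 = 1390 + 1037.5 − 160 + 5 = 2272.5 kcal/day.
TEE = 2272.5 × 1.175 = 2670.1875 kcal/day.
Required daily deficit = 0.5 × 7700 ÷ 7 = 550 kcal/day.
Target intake = 2670.1875 − 550 = 2120.1875 kcal/day.

2120 kcal per day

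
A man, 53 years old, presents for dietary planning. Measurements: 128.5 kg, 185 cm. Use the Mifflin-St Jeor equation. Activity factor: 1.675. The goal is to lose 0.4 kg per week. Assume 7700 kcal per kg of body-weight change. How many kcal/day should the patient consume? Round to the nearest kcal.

3214 kcal/day

Mifflin-St Jeor (male): BMR = 10(128.5) + 6.25(185) − 5(53) + 5 = 1285 + 1156.25 − 265 + 5 = 2181.25 kcal/day.
TEE = 2181.25 × 1.675 = 3653.5938 kcal/day.
Required daily deficit = 0.4 × 7700 ÷ 7 = 440 kcal/day.
Target intake = 3653.5938 − 440 = 3213.5938 kcal/day.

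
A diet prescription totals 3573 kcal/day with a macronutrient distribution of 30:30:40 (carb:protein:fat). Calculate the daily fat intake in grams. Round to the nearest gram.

159 g/day

Fat energy = 40% × 3573 = 1429.2 kcal.
At 9 kcal/g: 1429.2 ÷ 9 = 158.8 g.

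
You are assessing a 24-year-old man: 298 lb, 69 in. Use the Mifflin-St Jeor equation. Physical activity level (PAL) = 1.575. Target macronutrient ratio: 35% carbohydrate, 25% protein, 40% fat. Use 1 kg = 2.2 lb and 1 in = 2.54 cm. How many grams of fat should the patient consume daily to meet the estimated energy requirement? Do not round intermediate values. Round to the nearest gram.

163 g/day

Convert to metric: weight = 298 ÷ 2.2 = 135.4545 kg; height = 69 × 2.54 = 175.26 cm.
Mifflin-St Jeor (male): BMR = 10(135.4545) + 6.25(175.26) − 5(24) + 5 = 1354.5455 + 1095.375 − 120 + 5 = 2334.9205 kcal/day.
TEE = 2334.9205 × 1.575 = 3677.4997 kcal/day.
Fat energy = 40% × 3677.4997 = 1470.9999 kcal.
Fat = 1470.9999 ÷ 9 kcal/g = 163.4444 g.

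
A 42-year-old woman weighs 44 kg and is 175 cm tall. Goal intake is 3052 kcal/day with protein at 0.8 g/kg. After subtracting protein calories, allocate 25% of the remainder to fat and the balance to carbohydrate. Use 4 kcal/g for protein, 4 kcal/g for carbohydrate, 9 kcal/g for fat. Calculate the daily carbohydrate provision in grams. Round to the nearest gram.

546 g/day

Protein = 0.8 × 44 = 35.2 g → 35.2 × 4 = 140.8 kcal.
Non-protein calories = 3052 − 140.8 = 2911.2 kcal.
Fat: 25% × 2911.2 = 727.8 kcal; carbohydrate: 2183.4 kcal.
Carbohydrate: 2183.4 kcal ÷ 4 kcal/g = 545.85 g.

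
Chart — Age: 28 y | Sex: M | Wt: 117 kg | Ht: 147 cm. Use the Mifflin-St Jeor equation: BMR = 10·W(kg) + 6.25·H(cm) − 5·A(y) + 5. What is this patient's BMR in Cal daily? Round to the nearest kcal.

1954 Cal daily

Mifflin-St Jeor (male): BMR = 10(117) + 6.25(147) − 5(28) + 5 = 1170 + 918.75 − 140 + 5 = 1953.75 kcal/day.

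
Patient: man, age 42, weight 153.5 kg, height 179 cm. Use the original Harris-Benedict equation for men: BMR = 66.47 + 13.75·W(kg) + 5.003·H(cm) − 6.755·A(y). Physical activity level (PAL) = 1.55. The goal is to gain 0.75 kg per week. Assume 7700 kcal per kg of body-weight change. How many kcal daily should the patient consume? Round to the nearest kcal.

5148 kcal daily

Harris-Benedict: BMR = 66.47 + 13.75(153.5) + 5.003(179) − 6.755(42) = 2788.922 kcal/day.
TEE = 2788.922 × 1.55 = 4322.8291 kcal/day.
Required daily surplus = 0.75 × 7700 ÷ 7 = 825 kcal/day.
Target intake = 4322.8291 + 825 = 5147.8291 kcal/day.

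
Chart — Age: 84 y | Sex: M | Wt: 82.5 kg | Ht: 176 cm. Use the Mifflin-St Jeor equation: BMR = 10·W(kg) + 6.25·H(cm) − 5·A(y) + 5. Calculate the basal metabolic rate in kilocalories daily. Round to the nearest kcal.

1510 kilocalories daily

Mifflin-St Jeor (male): BMR = 10(82.5) + 6.25(176) − 5(84) + 5 = 825 + 1100 − 420 + 5 = 1510 kcal/day.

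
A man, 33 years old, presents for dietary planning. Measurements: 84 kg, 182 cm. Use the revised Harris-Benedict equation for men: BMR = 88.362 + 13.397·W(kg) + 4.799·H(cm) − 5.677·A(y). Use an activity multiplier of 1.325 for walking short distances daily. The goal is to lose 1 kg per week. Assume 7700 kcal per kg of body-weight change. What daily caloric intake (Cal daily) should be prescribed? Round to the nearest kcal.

1417 Cal daily

Harris-Benedict: BMR = 88.362 + 13.397(84) + 4.799(182) − 5.677(33) = 1899.787 kcal/day.
TEE = 1899.787 × 1.325 = 2517.2178 kcal/day.
Required daily deficit = 1 × 7700 ÷ 7 = 1100 kcal/day.
Target intake = 2517.2178 − 1100 = 1417.2178 kcal/day.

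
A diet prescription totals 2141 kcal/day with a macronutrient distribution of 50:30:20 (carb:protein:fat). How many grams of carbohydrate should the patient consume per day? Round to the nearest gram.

268 g/day

Carbohydrate energy = 50% × 2141 = 1070.5 kcal.
At 4 kcal/g: 1070.5 ÷ 4 = 267.625 g.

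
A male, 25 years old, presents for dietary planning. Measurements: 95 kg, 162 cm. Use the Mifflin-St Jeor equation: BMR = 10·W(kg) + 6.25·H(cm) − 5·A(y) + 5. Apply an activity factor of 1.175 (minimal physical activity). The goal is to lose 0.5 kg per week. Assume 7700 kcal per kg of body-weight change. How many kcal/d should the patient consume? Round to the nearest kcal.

Mifflin-St Jeor (male): BMR = 10(95) + 6.25(162) − 5(25) + 5 = 950 + 1012.5 − 125 + 5 = 1842.5 kcal/day.
TEE = 1842.5 × 1.175 = 2164.9375 kcal/day.
Required daily deficit = 0.5 × 7700 ÷ 7 = 550 kcal/day.
Target intake = 2164.9375 − 550 = 1614.9375 kcal/day.

1615 kcal/d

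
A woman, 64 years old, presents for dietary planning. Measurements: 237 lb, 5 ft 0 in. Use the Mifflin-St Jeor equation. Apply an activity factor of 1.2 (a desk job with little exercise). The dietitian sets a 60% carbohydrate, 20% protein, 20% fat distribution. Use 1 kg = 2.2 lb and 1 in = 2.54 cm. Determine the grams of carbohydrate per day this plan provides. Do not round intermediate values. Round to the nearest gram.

279 g/day

Convert to metric: weight = 237 ÷ 2.2 = 107.7273 kg; height = (5×12 + 0) × 2.54 = 60 × 2.54 = 152.4 cm.
Mifflin-St Jeor (female): BMR = 10(107.7273) + 6.25(152.4) − 5(64) − 161 = 1077.2727 + 952.5 − 320 − 161 = 1548.7727 kcal/day.
TEE = 1548.7727 × 1.2 = 1858.5273 kcal/day.
Carbohydrate energy = 60% × 1858.5273 = 1115.1164 kcal.
Carbohydrate = 1115.1164 ÷ 4 kcal/g = 278.7791 g.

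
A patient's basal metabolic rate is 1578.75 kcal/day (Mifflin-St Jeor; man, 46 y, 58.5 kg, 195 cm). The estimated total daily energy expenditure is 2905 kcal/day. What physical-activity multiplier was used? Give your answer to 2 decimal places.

Activity factor = TEE ÷ BMR = 2905 ÷ 1578.75 = 1.84.

1.84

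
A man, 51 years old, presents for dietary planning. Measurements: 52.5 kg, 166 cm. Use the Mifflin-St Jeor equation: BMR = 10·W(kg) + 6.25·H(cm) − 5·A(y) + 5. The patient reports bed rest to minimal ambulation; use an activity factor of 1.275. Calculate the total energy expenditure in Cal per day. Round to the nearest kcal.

Mifflin-St Jeor (male): BMR = 10(52.5) + 6.25(166) − 5(51) + 5 = 525 + 1037.5 − 255 + 5 = 1312.5 kcal/day.
TEE = BMR × activity factor = 1312.5 × 1.275 = 1673.4375 kcal/day.

1673 Cal per day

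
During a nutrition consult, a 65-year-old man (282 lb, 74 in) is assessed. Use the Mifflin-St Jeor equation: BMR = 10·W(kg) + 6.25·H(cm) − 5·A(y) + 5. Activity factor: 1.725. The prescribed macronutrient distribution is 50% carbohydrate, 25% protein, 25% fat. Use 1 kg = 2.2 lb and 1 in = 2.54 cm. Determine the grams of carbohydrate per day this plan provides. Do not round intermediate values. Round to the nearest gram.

Convert to metric: weight = 282 ÷ 2.2 = 128.1818 kg; height = 74 × 2.54 = 187.96 cm.
Mifflin-St Jeor (male): BMR = 10(128.1818) + 6.25(187.96) − 5(65) + 5 = 1281.8182 + 1174.75 − 325 + 5 = 2136.5682 kcal/day.
TEE = 2136.5682 × 1.725 = 3685.5801 kcal/day.
Carbohydrate energy = 50% × 3685.5801 = 1842.7901 kcal.
Carbohydrate = 1842.7901 ÷ 4 kcal/g = 460.6975 g.

461 g/day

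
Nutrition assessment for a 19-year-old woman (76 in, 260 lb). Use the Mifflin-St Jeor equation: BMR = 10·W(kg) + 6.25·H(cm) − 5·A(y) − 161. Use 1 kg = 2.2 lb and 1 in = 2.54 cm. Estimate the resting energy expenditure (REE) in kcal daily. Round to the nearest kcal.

Convert to metric: weight = 260 ÷ 2.2 = 118.1818 kg; height = 76 × 2.54 = 193.04 cm.
Mifflin-St Jeor (female): BMR = 10(118.1818) + 6.25(193.04) − 5(19) − 161 = 1181.8182 + 1206.5 − 95 − 161 = 2132.3182 kcal/day.

2132 kcal daily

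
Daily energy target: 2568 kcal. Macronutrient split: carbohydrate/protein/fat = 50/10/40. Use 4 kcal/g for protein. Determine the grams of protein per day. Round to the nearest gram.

64 g/day

Protein energy = 10% × 2568 = 256.8 kcal.
At 4 kcal/g: 256.8 ÷ 4 = 64.2 g.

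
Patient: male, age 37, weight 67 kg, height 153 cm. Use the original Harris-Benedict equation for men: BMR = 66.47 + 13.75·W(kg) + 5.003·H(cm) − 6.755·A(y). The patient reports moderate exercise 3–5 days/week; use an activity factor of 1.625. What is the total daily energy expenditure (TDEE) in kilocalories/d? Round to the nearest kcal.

Harris-Benedict: BMR = 66.47 + 13.75(67) + 5.003(153) − 6.755(37) = 1503.244 kcal/day.
TEE = BMR × activity factor = 1503.244 × 1.625 = 2442.7715 kcal/day.

2443 kilocalories/d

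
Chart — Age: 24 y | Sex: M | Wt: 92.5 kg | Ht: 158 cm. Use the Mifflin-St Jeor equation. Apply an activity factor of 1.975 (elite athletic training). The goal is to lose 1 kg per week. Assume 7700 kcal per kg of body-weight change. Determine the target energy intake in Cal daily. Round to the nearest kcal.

2450 Cal daily

Mifflin-St Jeor (male): BMR = 10(92.5) + 6.25(158) − 5(24) + 5 = 925 + 987.5 − 120 + 5 = 1797.5 kcal/day.
TEE = 1797.5 × 1.975 = 3550.0625 kcal/day.
Required daily deficit = 1 × 7700 ÷ 7 = 1100 kcal/day.
Target intake = 3550.0625 − 1100 = 2450.0625 kcal/day.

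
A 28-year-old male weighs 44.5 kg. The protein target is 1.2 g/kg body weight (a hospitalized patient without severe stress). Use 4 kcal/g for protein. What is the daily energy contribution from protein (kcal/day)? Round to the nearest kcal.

214 kcal/day

Protein = 1.2 g/kg × 44.5 kg = 53.4 g/day.
Protein energy = 53.4 g × 4 kcal/g = 213.6 kcal/day.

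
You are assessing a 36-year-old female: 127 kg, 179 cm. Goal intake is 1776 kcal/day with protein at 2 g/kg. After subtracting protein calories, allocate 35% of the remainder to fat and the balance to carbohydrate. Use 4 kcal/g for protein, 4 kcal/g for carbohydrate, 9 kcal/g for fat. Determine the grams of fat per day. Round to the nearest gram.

30 g/day

Protein = 2 × 127 = 254 g → 254 × 4 = 1016 kcal.
Non-protein calories = 1776 − 1016 = 760 kcal.
Fat: 35% × 760 = 266 kcal; carbohydrate: 494 kcal.
Fat: 266 kcal ÷ 9 kcal/g = 29.5556 g.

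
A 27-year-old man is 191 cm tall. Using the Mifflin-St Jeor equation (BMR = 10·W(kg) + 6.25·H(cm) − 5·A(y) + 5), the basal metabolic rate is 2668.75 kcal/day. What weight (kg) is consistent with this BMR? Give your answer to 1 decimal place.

160.5 kg

2668.75 = 10·W + 6.25(191) − 5(27) + 5
10·W = 2668.75 − 1063.75 = 1605, so W = 160.5 kg.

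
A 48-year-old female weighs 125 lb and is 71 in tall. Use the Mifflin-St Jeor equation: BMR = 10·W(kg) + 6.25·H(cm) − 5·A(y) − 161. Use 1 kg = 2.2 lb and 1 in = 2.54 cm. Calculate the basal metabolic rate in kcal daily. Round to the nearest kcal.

1294 kcal daily

Convert to metric: weight = 125 ÷ 2.2 = 56.8182 kg; height = 71 × 2.54 = 180.34 cm.
Mifflin-St Jeor (female): BMR = 10(56.8182) + 6.25(180.34) − 5(48) − 161 = 568.1818 + 1127.125 − 240 − 161 = 1294.3068 kcal/day.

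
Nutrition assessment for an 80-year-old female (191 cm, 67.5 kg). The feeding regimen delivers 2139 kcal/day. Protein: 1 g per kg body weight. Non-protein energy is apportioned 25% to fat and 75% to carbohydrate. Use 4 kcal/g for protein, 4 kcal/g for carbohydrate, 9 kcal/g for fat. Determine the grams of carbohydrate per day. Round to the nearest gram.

350 g/day

Protein = 1 × 67.5 = 67.5 g → 67.5 × 4 = 270 kcal.
Non-protein calories = 2139 − 270 = 1869 kcal.
Fat: 25% × 1869 = 467.25 kcal; carbohydrate: 1401.75 kcal.
Carbohydrate: 1401.75 kcal ÷ 4 kcal/g = 350.4375 g.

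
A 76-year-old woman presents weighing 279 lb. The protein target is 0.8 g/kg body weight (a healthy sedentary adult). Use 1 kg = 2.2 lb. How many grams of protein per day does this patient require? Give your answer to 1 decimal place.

Weight in kg = 279 ÷ 2.2 = 126.8182 kg.
Protein = 0.8 g/kg × 126.8182 kg = 101.4545 g/day.

101.5 g/day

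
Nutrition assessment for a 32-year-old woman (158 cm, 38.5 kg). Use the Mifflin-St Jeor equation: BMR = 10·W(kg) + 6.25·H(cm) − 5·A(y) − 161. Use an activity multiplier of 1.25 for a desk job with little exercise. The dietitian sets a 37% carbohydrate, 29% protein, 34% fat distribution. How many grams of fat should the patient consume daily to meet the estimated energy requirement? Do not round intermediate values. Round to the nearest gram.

Mifflin-St Jeor (female): BMR = 10(38.5) + 6.25(158) − 5(32) − 161 = 385 + 987.5 − 160 − 161 = 1051.5 kcal/day.
TEE = 1051.5 × 1.25 = 1314.375 kcal/day.
Fat energy = 34% × 1314.375 = 446.8875 kcal.
Fat = 446.8875 ÷ 9 kcal/g = 49.6542 g.

50 g/day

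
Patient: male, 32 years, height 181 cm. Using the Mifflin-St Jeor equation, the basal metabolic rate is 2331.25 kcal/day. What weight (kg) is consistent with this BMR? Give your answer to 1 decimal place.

2331.25 = 10·W + 6.25(181) − 5(32) + 5
10·W = 2331.25 − 976.25 = 1355, so W = 135.5 kg.

135.5 kg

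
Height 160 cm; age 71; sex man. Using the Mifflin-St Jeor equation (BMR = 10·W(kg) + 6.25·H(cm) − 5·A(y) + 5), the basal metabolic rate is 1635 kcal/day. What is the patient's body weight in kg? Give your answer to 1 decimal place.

98.5 kg

1635 = 10·W + 6.25(160) − 5(71) + 5
10·W = 1635 − 650 = 985, so W = 98.5 kg.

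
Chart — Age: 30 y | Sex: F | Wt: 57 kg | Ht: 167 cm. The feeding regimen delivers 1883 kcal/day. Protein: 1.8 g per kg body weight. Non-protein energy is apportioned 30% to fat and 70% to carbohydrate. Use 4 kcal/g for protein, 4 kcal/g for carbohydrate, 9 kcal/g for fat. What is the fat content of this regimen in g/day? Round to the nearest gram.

Protein = 1.8 × 57 = 102.6 g → 102.6 × 4 = 410.4 kcal.
Non-protein calories = 1883 − 410.4 = 1472.6 kcal.
Fat: 30% × 1472.6 = 441.78 kcal; carbohydrate: 1030.82 kcal.
Fat: 441.78 kcal ÷ 9 kcal/g = 49.0867 g.

49 g/day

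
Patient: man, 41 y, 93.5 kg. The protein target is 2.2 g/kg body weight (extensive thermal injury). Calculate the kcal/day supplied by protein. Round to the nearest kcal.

823 kcal/day

Protein = 2.2 g/kg × 93.5 kg = 205.7 g/day.
Protein energy = 205.7 g × 4 kcal/g = 822.8 kcal/day.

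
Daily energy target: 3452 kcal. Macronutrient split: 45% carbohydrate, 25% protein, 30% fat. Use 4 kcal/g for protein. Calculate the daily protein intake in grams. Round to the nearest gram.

Protein energy = 25% × 3452 = 863 kcal.
At 4 kcal/g: 863 ÷ 4 = 215.75 g.

216 g/day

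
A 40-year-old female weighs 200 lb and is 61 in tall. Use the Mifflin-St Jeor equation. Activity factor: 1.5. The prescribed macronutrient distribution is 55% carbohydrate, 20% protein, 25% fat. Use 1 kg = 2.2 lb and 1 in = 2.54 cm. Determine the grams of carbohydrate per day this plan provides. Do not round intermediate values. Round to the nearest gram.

Convert to metric: weight = 200 ÷ 2.2 = 90.9091 kg; height = 61 × 2.54 = 154.94 cm.
Mifflin-St Jeor (female): BMR = 10(90.9091) + 6.25(154.94) − 5(40) − 161 = 909.0909 + 968.375 − 200 − 161 = 1516.4659 kcal/day.
TEE = 1516.4659 × 1.5 = 2274.6989 kcal/day.
Carbohydrate energy = 55% × 2274.6989 = 1251.0844 kcal.
Carbohydrate = 1251.0844 ÷ 4 kcal/g = 312.7711 g.

313 g/day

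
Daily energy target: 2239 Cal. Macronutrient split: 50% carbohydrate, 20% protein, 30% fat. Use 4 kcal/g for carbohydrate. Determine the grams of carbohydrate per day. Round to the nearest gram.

Carbohydrate energy = 50% × 2239 = 1119.5 kcal.
At 4 kcal/g: 1119.5 ÷ 4 = 279.875 g.

280 g/day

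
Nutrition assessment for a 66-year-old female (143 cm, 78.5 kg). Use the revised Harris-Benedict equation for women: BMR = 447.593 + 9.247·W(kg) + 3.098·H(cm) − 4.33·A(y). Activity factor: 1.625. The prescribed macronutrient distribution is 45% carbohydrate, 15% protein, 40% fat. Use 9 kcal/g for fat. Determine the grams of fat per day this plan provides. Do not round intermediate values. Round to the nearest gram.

Harris-Benedict: BMR = 447.593 + 9.247(78.5) + 3.098(143) − 4.33(66) = 1330.7165 kcal/day.
TEE = 1330.7165 × 1.625 = 2162.4143 kcal/day.
Fat energy = 40% × 2162.4143 = 864.9657 kcal.
Fat = 864.9657 ÷ 9 kcal/g = 96.1073 g.

96 g/day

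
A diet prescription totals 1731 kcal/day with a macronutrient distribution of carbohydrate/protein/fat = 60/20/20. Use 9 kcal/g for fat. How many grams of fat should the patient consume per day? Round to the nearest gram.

38 g/day

Fat energy = 20% × 1731 = 346.2 kcal.
At 9 kcal/g: 346.2 ÷ 9 = 38.4667 g.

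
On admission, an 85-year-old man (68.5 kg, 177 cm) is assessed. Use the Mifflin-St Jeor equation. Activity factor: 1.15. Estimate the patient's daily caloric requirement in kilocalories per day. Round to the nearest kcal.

Mifflin-St Jeor (male): BMR = 10(68.5) + 6.25(177) − 5(85) + 5 = 685 + 1106.25 − 425 + 5 = 1371.25 kcal/day.
TEE = BMR × activity factor = 1371.25 × 1.15 = 1576.9375 kcal/day.

1577 kilocalories per day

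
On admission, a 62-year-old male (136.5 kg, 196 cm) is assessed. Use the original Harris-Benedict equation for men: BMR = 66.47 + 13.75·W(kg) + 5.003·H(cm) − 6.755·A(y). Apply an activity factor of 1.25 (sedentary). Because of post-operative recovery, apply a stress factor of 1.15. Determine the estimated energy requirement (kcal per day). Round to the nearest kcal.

3601 kcal per day

Harris-Benedict: BMR = 66.47 + 13.75(136.5) + 5.003(196) − 6.755(62) = 2505.123 kcal/day.
TEE = BMR × activity factor = 2505.123 × 1.25 = 3131.4038 kcal/day.
Apply stress factor: 3131.4038 × 1.15 = 3601.1143 kcal/day.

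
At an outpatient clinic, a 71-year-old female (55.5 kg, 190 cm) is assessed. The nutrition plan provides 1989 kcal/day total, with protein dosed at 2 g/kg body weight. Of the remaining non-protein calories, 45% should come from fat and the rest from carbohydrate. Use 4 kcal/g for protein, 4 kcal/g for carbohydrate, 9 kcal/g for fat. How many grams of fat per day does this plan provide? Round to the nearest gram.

Protein = 2 × 55.5 = 111 g → 111 × 4 = 444 kcal.
Non-protein calories = 1989 − 444 = 1545 kcal.
Fat: 45% × 1545 = 695.25 kcal; carbohydrate: 849.75 kcal.
Fat: 695.25 kcal ÷ 9 kcal/g = 77.25 g.

77 g/day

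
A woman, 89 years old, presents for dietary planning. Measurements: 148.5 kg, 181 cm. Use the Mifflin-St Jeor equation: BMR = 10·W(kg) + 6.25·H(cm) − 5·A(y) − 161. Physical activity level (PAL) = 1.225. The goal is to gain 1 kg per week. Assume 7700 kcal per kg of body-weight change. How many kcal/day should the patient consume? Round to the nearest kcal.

3563 kcal/day

Mifflin-St Jeor (female): BMR = 10(148.5) + 6.25(181) − 5(89) − 161 = 1485 + 1131.25 − 445 − 161 = 2010.25 kcal/day.
TEE = 2010.25 × 1.225 = 2462.5563 kcal/day.
Required daily surplus = 1 × 7700 ÷ 7 = 1100 kcal/day.
Target intake = 2462.5563 + 1100 = 3562.5563 kcal/day.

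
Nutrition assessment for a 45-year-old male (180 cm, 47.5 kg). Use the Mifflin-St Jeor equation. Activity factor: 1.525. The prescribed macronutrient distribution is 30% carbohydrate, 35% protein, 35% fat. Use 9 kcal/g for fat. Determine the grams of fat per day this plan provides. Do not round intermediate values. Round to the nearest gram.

82 g/day

Mifflin-St Jeor (male): BMR = 10(47.5) + 6.25(180) − 5(45) + 5 = 475 + 1125 − 225 + 5 = 1380 kcal/day.
TEE = 1380 × 1.525 = 2104.5 kcal/day.
Fat energy = 35% × 2104.5 = 736.575 kcal.
Fat = 736.575 ÷ 9 kcal/g = 81.8417 g.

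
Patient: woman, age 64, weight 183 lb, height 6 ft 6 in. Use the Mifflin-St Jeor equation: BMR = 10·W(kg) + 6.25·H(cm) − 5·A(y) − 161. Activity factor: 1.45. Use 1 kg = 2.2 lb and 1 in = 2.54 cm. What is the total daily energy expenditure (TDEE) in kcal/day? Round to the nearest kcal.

2304 kcal/day

Convert to metric: weight = 183 ÷ 2.2 = 83.1818 kg; height = (6×12 + 6) × 2.54 = 78 × 2.54 = 198.12 cm.
Mifflin-St Jeor (female): BMR = 10(83.1818) + 6.25(198.12) − 5(64) − 161 = 831.8182 + 1238.25 − 320 − 161 = 1589.0682 kcal/day.
TEE = BMR × activity factor = 1589.0682 × 1.45 = 2304.1489 kcal/day.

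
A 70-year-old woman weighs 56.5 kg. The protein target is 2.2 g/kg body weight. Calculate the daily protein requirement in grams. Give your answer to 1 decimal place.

Protein = 2.2 g/kg × 56.5 kg = 124.3 g/day.

124.3 g/day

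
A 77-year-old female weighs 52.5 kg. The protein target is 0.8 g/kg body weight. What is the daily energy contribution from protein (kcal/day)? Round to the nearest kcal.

168 kcal/day

Protein = 0.8 g/kg × 52.5 kg = 42 g/day.
Protein energy = 42 g × 4 kcal/g = 168 kcal/day.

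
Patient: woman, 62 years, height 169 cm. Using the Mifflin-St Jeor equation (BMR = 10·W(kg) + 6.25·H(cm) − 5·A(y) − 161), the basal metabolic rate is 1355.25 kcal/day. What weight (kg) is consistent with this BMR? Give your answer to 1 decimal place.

1355.25 = 10·W + 6.25(169) − 5(62) − 161
10·W = 1355.25 − 585.25 = 770, so W = 77 kg.

77.0 kg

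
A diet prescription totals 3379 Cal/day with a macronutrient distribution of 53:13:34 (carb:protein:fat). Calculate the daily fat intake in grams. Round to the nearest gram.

Fat energy = 34% × 3379 = 1148.86 kcal.
At 9 kcal/g: 1148.86 ÷ 9 = 127.6511 g.

128 g/day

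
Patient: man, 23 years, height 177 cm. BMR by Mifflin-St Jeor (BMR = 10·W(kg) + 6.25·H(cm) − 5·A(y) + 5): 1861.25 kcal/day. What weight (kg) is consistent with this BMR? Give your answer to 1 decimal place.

86.5 kg

1861.25 = 10·W + 6.25(177) − 5(23) + 5
10·W = 1861.25 − 996.25 = 865, so W = 86.5 kg.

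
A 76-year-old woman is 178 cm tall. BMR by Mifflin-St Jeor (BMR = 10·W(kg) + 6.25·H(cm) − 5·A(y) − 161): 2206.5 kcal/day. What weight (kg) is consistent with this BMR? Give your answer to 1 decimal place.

163.5 kg

2206.5 = 10·W + 6.25(178) − 5(76) − 161
10·W = 2206.5 − 571.5 = 1635, so W = 163.5 kg.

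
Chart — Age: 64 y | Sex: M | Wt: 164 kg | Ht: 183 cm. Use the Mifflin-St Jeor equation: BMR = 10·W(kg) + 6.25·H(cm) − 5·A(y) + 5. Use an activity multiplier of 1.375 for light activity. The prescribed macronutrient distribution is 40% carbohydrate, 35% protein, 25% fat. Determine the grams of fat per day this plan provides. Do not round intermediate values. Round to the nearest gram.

94 g/day

Mifflin-St Jeor (male): BMR = 10(164) + 6.25(183) − 5(64) + 5 = 1640 + 1143.75 − 320 + 5 = 2468.75 kcal/day.
TEE = 2468.75 × 1.375 = 3394.5313 kcal/day.
Fat energy = 25% × 3394.5313 = 848.6328 kcal.
Fat = 848.6328 ÷ 9 kcal/g = 94.2925 g.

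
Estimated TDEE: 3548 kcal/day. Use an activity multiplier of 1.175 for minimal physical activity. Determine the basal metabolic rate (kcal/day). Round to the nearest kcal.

3020 kcal/day

BMR = TEE ÷ activity factor = 3548 ÷ 1.175 = 3019.5745 kcal/day.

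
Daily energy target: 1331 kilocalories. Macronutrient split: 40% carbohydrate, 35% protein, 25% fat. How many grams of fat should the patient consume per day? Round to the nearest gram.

Fat energy = 25% × 1331 = 332.75 kcal.
At 9 kcal/g: 332.75 ÷ 9 = 36.9722 g.

37 g/day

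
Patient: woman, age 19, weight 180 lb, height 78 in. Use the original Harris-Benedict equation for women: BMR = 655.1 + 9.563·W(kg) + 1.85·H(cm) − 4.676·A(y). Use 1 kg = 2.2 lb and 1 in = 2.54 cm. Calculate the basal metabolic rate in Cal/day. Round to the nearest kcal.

Convert to metric: weight = 180 ÷ 2.2 = 81.8182 kg; height = 78 × 2.54 = 198.12 cm.
Harris-Benedict: BMR = 655.1 + 9.563(81.8182) + 1.85(198.12) − 4.676(19) = 1715.2053 kcal/day.

1715 Cal/day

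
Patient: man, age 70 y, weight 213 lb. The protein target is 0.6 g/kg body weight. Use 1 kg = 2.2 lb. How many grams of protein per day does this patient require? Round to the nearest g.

58 g/day

Weight in kg = 213 ÷ 2.2 = 96.8182 kg.
Protein = 0.6 g/kg × 96.8182 kg = 58.0909 g/day.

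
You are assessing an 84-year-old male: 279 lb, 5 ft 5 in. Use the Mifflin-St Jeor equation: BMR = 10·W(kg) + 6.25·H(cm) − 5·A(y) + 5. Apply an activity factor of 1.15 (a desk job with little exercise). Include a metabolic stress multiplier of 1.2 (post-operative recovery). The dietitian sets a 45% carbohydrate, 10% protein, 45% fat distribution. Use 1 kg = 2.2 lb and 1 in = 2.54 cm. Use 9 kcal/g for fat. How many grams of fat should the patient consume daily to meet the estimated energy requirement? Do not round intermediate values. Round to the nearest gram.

130 g/day

Convert to metric: weight = 279 ÷ 2.2 = 126.8182 kg; height = (5×12 + 5) × 2.54 = 65 × 2.54 = 165.1 cm.
Mifflin-St Jeor (male): BMR = 10(126.8182) + 6.25(165.1) − 5(84) + 5 = 1268.1818 + 1031.875 − 420 + 5 = 1885.0568 kcal/day.
TEE = 1885.0568 × 1.15 = 2167.8153 kcal/day.
With stress factor 1.2: 2167.8153 × 1.2 = 2601.3784 kcal/day.
Fat energy = 45% × 2601.3784 = 1170.6203 kcal.
Fat = 1170.6203 ÷ 9 kcal/g = 130.0689 g.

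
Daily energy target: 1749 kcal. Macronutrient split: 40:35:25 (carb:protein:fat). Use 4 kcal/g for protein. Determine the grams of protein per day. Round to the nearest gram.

Protein energy = 35% × 1749 = 612.15 kcal.
At 4 kcal/g: 612.15 ÷ 4 = 153.0375 g.

153 g/day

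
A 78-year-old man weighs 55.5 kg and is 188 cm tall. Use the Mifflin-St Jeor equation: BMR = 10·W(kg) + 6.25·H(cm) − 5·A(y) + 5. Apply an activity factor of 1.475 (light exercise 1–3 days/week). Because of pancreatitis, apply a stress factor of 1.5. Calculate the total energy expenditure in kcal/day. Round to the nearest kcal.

2976 kcal/day

Mifflin-St Jeor (male): BMR = 10(55.5) + 6.25(188) − 5(78) + 5 = 555 + 1175 − 390 + 5 = 1345 kcal/day.
TEE = BMR × activity factor = 1345 × 1.475 = 1983.875 kcal/day.
Apply stress factor: 1983.875 × 1.5 = 2975.8125 kcal/day.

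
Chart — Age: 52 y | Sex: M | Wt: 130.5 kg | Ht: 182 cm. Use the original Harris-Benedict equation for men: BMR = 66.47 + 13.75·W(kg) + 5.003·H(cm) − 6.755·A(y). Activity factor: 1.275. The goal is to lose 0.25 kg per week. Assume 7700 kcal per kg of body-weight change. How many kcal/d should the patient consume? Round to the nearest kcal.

2811 kcal/d

Harris-Benedict: BMR = 66.47 + 13.75(130.5) + 5.003(182) − 6.755(52) = 2420.131 kcal/day.
TEE = 2420.131 × 1.275 = 3085.667 kcal/day.
Required daily deficit = 0.25 × 7700 ÷ 7 = 275 kcal/day.
Target intake = 3085.667 − 275 = 2810.667 kcal/day.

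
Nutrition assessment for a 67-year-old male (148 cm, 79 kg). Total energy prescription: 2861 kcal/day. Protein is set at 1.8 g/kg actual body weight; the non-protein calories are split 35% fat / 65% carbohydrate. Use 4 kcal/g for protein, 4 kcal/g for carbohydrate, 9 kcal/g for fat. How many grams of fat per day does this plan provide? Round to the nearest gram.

89 g/day

Protein = 1.8 × 79 = 142.2 g → 142.2 × 4 = 568.8 kcal.
Non-protein calories = 2861 − 568.8 = 2292.2 kcal.
Fat: 35% × 2292.2 = 802.27 kcal; carbohydrate: 1489.93 kcal.
Fat: 802.27 kcal ÷ 9 kcal/g = 89.1411 g.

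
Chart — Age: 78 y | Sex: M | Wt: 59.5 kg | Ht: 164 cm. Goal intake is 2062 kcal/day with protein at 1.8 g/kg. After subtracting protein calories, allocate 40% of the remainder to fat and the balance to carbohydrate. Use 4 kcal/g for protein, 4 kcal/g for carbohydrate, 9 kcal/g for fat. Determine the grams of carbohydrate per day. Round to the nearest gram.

Protein = 1.8 × 59.5 = 107.1 g → 107.1 × 4 = 428.4 kcal.
Non-protein calories = 2062 − 428.4 = 1633.6 kcal.
Fat: 40% × 1633.6 = 653.44 kcal; carbohydrate: 980.16 kcal.
Carbohydrate: 980.16 kcal ÷ 4 kcal/g = 245.04 g.

245 g/day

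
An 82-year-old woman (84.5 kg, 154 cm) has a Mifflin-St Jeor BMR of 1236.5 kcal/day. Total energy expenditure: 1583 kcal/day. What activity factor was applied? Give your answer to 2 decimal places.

Activity factor = TEE ÷ BMR = 1583 ÷ 1236.5 = 1.28.

1.28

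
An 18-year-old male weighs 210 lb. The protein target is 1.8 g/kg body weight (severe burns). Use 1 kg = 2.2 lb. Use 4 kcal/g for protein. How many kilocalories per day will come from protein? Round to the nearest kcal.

687 kcal/day

Weight in kg = 210 ÷ 2.2 = 95.4545 kg.
Protein = 1.8 g/kg × 95.4545 kg = 171.8182 g/day.
Protein energy = 171.8182 g × 4 kcal/g = 687.2727 kcal/day.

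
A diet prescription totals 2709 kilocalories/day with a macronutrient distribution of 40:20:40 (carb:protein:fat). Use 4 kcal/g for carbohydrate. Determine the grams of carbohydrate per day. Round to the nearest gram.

Carbohydrate energy = 40% × 2709 = 1083.6 kcal.
At 4 kcal/g: 1083.6 ÷ 4 = 270.9 g.

271 g/day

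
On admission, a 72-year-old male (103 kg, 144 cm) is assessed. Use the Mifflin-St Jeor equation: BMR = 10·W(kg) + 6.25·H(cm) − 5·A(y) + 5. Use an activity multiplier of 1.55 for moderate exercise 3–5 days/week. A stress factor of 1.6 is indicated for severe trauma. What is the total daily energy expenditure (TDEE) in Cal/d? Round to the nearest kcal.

3906 Cal/d

Mifflin-St Jeor (male): BMR = 10(103) + 6.25(144) − 5(72) + 5 = 1030 + 900 − 360 + 5 = 1575 kcal/day.
TEE = BMR × activity factor = 1575 × 1.55 = 2441.25 kcal/day.
Apply stress factor: 2441.25 × 1.6 = 3906 kcal/day.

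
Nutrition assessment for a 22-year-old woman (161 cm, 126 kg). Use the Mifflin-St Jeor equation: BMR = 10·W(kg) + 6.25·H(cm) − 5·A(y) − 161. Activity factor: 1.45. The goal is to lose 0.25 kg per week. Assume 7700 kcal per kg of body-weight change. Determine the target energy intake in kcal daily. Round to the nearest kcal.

Mifflin-St Jeor (female): BMR = 10(126) + 6.25(161) − 5(22) − 161 = 1260 + 1006.25 − 110 − 161 = 1995.25 kcal/day.
TEE = 1995.25 × 1.45 = 2893.1125 kcal/day.
Required daily deficit = 0.25 × 7700 ÷ 7 = 275 kcal/day.
Target intake = 2893.1125 − 275 = 2618.1125 kcal/day.

2618 kcal daily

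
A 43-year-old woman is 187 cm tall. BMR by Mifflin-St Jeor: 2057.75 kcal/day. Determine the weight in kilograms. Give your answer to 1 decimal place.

2057.75 = 10·W + 6.25(187) − 5(43) − 161
10·W = 2057.75 − 792.75 = 1265, so W = 126.5 kg.

126.5 kg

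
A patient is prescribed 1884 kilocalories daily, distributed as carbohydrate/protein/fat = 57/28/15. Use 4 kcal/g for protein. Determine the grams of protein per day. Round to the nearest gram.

Protein energy = 28% × 1884 = 527.52 kcal.
At 4 kcal/g: 527.52 ÷ 4 = 131.88 g.

132 g/day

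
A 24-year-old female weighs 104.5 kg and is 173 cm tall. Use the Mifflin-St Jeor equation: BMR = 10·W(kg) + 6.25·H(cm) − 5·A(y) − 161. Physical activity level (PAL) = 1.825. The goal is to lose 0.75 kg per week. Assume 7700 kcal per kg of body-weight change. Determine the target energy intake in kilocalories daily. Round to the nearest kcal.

2543 kilocalories daily

Mifflin-St Jeor (female): BMR = 10(104.5) + 6.25(173) − 5(24) − 161 = 1045 + 1081.25 − 120 − 161 = 1845.25 kcal/day.
TEE = 1845.25 × 1.825 = 3367.5813 kcal/day.
Required daily deficit = 0.75 × 7700 ÷ 7 = 825 kcal/day.
Target intake = 3367.5813 − 825 = 2542.5813 kcal/day.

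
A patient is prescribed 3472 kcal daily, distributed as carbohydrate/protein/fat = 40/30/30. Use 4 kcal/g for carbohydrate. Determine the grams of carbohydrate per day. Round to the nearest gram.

Carbohydrate energy = 40% × 3472 = 1388.8 kcal.
At 4 kcal/g: 1388.8 ÷ 4 = 347.2 g.

347 g/day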